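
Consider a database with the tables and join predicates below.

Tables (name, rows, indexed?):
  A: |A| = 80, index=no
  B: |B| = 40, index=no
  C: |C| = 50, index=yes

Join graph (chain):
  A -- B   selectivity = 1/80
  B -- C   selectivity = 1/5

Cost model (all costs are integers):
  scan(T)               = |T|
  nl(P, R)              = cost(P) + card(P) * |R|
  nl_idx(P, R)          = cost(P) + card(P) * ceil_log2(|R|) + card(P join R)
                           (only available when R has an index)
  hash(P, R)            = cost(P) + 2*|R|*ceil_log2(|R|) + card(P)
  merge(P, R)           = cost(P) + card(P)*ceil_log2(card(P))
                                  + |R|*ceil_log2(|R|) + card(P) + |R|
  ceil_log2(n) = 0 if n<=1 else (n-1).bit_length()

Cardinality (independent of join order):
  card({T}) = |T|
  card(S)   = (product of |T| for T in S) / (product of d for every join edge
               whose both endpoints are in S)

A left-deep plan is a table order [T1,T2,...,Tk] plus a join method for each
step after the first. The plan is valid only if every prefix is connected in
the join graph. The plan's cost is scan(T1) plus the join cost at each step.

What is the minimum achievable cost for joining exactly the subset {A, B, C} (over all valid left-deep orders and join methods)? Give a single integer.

1270

Selinger DP over subsets of {A,B,C}:
  {A}: scan cost=80, card=80
  {B}: scan cost=40, card=40
  {C}: scan cost=50, card=50
  {AB}: card=40; try (B,hash)→640, (A,merge)→960, (B,merge)→1000, (A,hash)→1200, (A,nl)→3240, (B,nl)→3280; best=640 via (B,hash)
  {BC}: card=400; try (B,hash)→580, (C,merge)→670, (C,hash)→680, (C,nl_idx)→680, (B,merge)→680, (C,nl)→2040 …(+1); best=580 via (B,hash)
  {ABC}: card=400; try (C,merge)→1270, (C,hash)→1280, (C,nl_idx)→1280, (A,hash)→2100, (C,nl)→2640, (A,merge)→5220 …(+1); best=1270 via (C,merge)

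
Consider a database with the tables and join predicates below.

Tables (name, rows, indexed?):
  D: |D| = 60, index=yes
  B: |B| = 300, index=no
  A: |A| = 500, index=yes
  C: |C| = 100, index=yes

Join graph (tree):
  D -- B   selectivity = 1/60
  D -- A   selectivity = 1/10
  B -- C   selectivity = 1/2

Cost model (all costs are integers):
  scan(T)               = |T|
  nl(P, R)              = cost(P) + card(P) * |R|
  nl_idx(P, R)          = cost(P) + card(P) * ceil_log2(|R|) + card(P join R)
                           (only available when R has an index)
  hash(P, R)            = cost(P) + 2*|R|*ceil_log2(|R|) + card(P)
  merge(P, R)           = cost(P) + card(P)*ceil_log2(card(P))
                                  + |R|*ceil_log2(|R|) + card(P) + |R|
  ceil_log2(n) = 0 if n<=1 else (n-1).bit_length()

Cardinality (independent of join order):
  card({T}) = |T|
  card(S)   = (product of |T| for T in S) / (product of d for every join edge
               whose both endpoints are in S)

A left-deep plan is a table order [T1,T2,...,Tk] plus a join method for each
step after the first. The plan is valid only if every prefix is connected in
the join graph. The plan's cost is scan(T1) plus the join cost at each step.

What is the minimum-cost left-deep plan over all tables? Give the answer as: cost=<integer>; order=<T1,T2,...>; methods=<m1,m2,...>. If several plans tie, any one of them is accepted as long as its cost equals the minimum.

Selinger DP (subsets sized 1..n):
  {D}: scan cost=60, card=60
  {B}: scan cost=300, card=300
  {A}: scan cost=500, card=500
  {C}: scan cost=100, card=100
  {BD}: card=300; try (D,hash)→1320, (D,nl_idx)→2400, (B,merge)→3480, (D,merge)→3720, (B,hash)→5520, (B,nl)→18060 …(+1); best=1320 via (D,hash)
  {AD}: card=3000; try (D,hash)→1720, (A,nl_idx)→3600, (A,merge)→5480, (D,merge)→5920, (D,nl_idx)→6500, (A,hash)→9120 …(+2); best=1720 via (D,hash)
  {BC}: card=15000; try (C,hash)→2000, (B,merge)→3900, (C,merge)→4100, (B,hash)→5600, (C,nl_idx)→17400, (B,nl)→30100 …(+1); best=2000 via (C,hash)
  {ABD}: card=15000; try (A,merge)→9320, (B,hash)→10120, (A,hash)→10620, (A,nl_idx)→19020, (B,merge)→43720, (A,nl)→151320 …(+1); best=9320 via (A,merge)
  {BCD}: card=15000; try (C,hash)→3020, (C,merge)→5120, (D,hash)→17720, (C,nl_idx)→18420, (C,nl)→31320, (D,nl_idx)→107000 …(+2); best=3020 via (C,hash)
  {ABCD}: card=750000; try (C,hash)→25720, (A,hash)→27020, (A,merge)→233020, (C,merge)→235120, (C,nl_idx)→864320, (A,nl_idx)→888020 …(+2); best=25720 via (C,hash)

cost=25720; order=B,D,A,C; methods=hash,merge,hash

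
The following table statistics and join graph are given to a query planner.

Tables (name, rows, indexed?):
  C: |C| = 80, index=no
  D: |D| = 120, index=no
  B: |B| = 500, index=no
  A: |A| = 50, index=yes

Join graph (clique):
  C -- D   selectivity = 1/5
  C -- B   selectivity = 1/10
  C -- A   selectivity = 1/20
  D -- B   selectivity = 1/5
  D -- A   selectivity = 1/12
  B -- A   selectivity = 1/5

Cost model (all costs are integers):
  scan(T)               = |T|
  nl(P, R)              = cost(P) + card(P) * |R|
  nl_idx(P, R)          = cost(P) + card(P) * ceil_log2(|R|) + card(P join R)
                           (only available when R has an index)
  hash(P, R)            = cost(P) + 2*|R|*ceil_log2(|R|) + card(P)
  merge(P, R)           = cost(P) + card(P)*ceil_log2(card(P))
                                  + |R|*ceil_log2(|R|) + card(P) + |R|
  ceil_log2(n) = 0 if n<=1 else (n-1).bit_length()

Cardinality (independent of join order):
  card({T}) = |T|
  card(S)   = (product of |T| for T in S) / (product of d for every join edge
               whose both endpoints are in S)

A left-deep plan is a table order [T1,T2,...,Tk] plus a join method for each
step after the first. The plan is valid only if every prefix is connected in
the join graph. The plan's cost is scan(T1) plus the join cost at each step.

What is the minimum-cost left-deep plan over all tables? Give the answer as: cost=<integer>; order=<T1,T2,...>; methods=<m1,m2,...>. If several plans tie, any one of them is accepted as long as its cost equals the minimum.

Selinger DP (subsets sized 1..n):
  {C}: scan cost=80, card=80
  {D}: scan cost=120, card=120
  {B}: scan cost=500, card=500
  {A}: scan cost=50, card=50
  {CD}: card=1920; try (C,hash)→1360, (D,merge)→1680, (C,merge)→1720, (D,hash)→1840, (D,nl)→9680, (C,nl)→9720; best=1360 via (C,hash)
  {BC}: card=4000; try (C,hash)→2120, (B,merge)→5720, (C,merge)→6140, (B,hash)→9160, (B,nl)→40080, (C,nl)→40500; best=2120 via (C,hash)
  {AC}: card=200; try (A,hash)→760, (A,nl_idx)→760, (C,merge)→1040, (A,merge)→1070, (C,hash)→1220, (C,nl)→4050 …(+1); best=760 via (A,hash)
  {BD}: card=12000; try (D,hash)→2680, (B,merge)→6080, (D,merge)→6460, (B,hash)→9240, (B,nl)→60120, (D,nl)→60500; best=2680 via (D,hash)
  {AD}: card=500; try (A,hash)→840, (A,nl_idx)→1340, (D,merge)→1360, (A,merge)→1430, (D,hash)→1780, (D,nl)→6050 …(+1); best=840 via (A,hash)
  {AB}: card=5000; try (A,hash)→1600, (B,merge)→5400, (A,merge)→5850, (A,nl_idx)→8500, (B,hash)→9100, (B,nl)→25050 …(+1); best=1600 via (A,hash)
  {BCD}: card=19200; try (D,hash)→7800, (B,hash)→12280, (C,hash)→15800, (B,merge)→29400, (D,merge)→55080, (C,merge)→183320 …(+3); best=7800 via (D,hash)
  {ACD}: card=400; try (C,hash)→2460, (D,hash)→2640, (D,merge)→3520, (A,hash)→3880, (C,merge)→6480, (A,nl_idx)→13280 …(+4); best=2460 via (C,hash)
  {ABC}: card=2000; try (A,hash)→6720, (B,merge)→7560, (C,hash)→7720, (B,hash)→9960, (A,nl_idx)→28120, (A,merge)→54470 …(+4); best=6720 via (A,hash)
  {ABD}: card=10000; try (D,hash)→8280, (B,hash)→10340, (B,merge)→10840, (A,hash)→15280, (D,merge)→72560, (A,nl_idx)→84680 …(+4); best=8280 via (D,hash)
  {ABCD}: card=800; try (D,hash)→10400, (B,merge)→11460, (B,hash)→11860, (C,hash)→19400, (A,hash)→27600, (D,merge)→31680 …(+7); best=10400 via (D,hash)

cost=10400; order=B,C,A,D; methods=hash,hash,hash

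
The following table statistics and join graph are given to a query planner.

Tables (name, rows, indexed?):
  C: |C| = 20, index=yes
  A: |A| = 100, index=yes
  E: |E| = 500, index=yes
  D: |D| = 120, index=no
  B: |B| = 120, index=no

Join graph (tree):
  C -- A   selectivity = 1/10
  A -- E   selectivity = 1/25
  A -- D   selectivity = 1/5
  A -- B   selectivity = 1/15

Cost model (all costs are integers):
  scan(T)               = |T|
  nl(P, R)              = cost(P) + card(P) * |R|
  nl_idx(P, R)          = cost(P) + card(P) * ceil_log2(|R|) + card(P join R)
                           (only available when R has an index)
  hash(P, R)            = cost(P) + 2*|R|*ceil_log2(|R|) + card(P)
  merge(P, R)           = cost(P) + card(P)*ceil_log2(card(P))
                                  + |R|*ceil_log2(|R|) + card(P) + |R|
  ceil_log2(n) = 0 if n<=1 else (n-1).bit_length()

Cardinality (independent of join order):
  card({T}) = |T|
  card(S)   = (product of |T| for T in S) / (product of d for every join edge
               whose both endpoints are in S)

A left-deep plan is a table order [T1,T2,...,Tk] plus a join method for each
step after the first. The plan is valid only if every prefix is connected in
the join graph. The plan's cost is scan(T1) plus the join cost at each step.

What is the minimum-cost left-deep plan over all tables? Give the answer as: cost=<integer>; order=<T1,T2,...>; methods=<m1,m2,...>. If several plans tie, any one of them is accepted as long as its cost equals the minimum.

Selinger DP (subsets sized 1..n):
  {C}: scan cost=20, card=20
  {A}: scan cost=100, card=100
  {E}: scan cost=500, card=500
  {D}: scan cost=120, card=120
  {B}: scan cost=120, card=120
  {AC}: card=200; try (A,nl_idx)→360, (C,hash)→400, (C,nl_idx)→800, (A,merge)→940, (C,merge)→1020, (A,hash)→1440 …(+2); best=360 via (A,nl_idx)
  {AE}: card=2000; try (A,hash)→2400, (E,nl_idx)→3000, (E,merge)→5900, (A,nl_idx)→6000, (A,merge)→6300, (E,hash)→9200 …(+2); best=2400 via (A,hash)
  {AD}: card=2400; try (A,hash)→1640, (D,merge)→1860, (D,hash)→1880, (A,merge)→1880, (A,nl_idx)→3360, (D,nl)→12100 …(+1); best=1640 via (A,hash)
  {AB}: card=800; try (A,hash)→1640, (A,nl_idx)→1760, (B,merge)→1860, (B,hash)→1880, (A,merge)→1880, (B,nl)→12100 …(+1); best=1640 via (A,hash)
  {ACE}: card=4000; try (C,hash)→4600, (E,nl_idx)→6160, (E,merge)→7160, (E,hash)→9560, (C,nl_idx)→16400, (C,merge)→26520 …(+2); best=4600 via (C,hash)
  {ACD}: card=4800; try (D,hash)→2240, (D,merge)→3120, (C,hash)→4240, (C,nl_idx)→18440, (D,nl)→24360, (C,merge)→32960 …(+1); best=2240 via (D,hash)
  {ABC}: card=1600; try (B,hash)→2240, (C,hash)→2640, (B,merge)→3120, (C,nl_idx)→7240, (C,merge)→10560, (C,nl)→17640 …(+1); best=2240 via (B,hash)
  {ADE}: card=48000; try (D,hash)→6080, (E,hash)→13040, (D,merge)→27360, (E,merge)→37840, (E,nl_idx)→71240, (D,nl)→242400 …(+1); best=6080 via (D,hash)
  {ABE}: card=16000; try (B,hash)→6080, (E,hash)→11440, (E,merge)→15440, (E,nl_idx)→24840, (B,merge)→27360, (B,nl)→242400 …(+1); best=6080 via (B,hash)
  {ABD}: card=19200; try (D,hash)→4120, (B,hash)→5720, (D,merge)→11400, (B,merge)→33800, (D,nl)→97640, (B,nl)→289640; best=4120 via (D,hash)
  {ACDE}: card=96000; try (D,hash)→10280, (E,hash)→16040, (C,hash)→54280, (D,merge)→57560, (E,merge)→74440, (E,nl_idx)→141440 …(+5); best=10280 via (D,hash)
  {ABCE}: card=32000; try (B,hash)→10280, (E,hash)→12840, (C,hash)→22280, (E,merge)→26440, (E,nl_idx)→48640, (B,merge)→57560 …(+5); best=10280 via (B,hash)
  {ABCD}: card=38400; try (D,hash)→5520, (B,hash)→8720, (D,merge)→22400, (C,hash)→23520, (B,merge)→70400, (C,nl_idx)→138520 …(+4); best=5520 via (D,hash)
  {ABDE}: card=384000; try (D,hash)→23760, (E,hash)→32320, (B,hash)→55760, (D,merge)→247040, (E,merge)→316320, (E,nl_idx)→560920 …(+4); best=23760 via (D,hash)
  {ABCDE}: card=768000; try (D,hash)→43960, (E,hash)→52920, (B,hash)→107960, (C,hash)→407960, (D,merge)→523240, (E,merge)→663320 …(+8); best=43960 via (D,hash)

cost=43960; order=E,A,C,B,D; methods=hash,hash,hash,hash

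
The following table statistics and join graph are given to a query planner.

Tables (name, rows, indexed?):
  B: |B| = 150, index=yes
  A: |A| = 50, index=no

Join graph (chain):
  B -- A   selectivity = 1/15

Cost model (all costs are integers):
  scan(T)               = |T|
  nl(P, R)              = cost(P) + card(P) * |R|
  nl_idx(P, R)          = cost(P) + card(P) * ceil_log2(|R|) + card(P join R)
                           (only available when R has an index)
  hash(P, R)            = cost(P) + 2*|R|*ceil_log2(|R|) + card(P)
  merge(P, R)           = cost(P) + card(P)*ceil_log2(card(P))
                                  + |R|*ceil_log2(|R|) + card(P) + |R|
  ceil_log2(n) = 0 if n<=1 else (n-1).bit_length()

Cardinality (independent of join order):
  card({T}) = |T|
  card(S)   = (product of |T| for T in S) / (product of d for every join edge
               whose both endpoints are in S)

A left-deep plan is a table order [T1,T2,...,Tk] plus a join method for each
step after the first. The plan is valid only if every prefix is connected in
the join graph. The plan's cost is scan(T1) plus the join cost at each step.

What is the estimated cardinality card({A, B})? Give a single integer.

500

Tables in S: A(50), B(150)
Edges inside S: B-A(d=15)
numerator = 50 * 150 = 7500
denominator = 15 = 15
card(S) = 7500 / 15 = 500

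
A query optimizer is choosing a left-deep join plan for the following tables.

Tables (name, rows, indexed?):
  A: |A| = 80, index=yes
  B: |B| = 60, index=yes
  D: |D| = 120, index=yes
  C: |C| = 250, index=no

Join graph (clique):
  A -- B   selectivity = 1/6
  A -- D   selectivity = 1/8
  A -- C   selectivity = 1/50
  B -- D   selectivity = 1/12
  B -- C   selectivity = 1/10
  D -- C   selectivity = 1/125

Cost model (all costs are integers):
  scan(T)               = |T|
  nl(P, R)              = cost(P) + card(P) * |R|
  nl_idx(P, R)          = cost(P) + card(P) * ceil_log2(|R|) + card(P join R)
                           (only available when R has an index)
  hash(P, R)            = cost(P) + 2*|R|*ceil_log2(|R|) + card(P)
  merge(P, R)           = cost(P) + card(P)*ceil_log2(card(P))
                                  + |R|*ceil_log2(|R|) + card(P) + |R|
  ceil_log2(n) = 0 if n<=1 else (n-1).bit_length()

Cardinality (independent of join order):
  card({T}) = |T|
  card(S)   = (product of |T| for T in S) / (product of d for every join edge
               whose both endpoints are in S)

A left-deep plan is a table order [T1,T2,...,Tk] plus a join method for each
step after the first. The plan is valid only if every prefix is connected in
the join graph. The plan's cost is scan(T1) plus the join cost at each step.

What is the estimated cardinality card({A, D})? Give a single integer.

Tables in S: A(80), D(120)
Edges inside S: A-D(d=8)
numerator = 80 * 120 = 9600
denominator = 8 = 8
card(S) = 9600 / 8 = 1200

1200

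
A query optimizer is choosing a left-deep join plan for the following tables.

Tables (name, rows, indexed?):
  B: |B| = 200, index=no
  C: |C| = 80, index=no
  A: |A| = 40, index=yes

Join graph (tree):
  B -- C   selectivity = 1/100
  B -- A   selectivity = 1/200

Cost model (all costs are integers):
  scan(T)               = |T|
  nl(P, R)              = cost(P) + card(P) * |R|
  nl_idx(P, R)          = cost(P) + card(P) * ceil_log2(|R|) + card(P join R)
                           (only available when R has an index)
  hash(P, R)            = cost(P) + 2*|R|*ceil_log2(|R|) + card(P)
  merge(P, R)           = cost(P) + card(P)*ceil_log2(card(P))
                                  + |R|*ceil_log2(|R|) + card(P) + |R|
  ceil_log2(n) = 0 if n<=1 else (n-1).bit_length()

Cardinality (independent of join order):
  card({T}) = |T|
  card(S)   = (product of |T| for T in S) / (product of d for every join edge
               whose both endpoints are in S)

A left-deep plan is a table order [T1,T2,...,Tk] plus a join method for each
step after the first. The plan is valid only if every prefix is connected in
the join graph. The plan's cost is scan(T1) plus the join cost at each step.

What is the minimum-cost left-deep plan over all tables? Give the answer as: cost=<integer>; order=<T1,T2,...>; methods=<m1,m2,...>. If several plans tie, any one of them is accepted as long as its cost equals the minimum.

cost=1800; order=B,A,C; methods=hash,merge

Selinger DP (subsets sized 1..n):
  {B}: scan cost=200, card=200
  {C}: scan cost=80, card=80
  {A}: scan cost=40, card=40
  {BC}: card=160; try (C,hash)→1520, (B,merge)→2520, (C,merge)→2640, (B,hash)→3360, (B,nl)→16080, (C,nl)→16200; best=1520 via (C,hash)
  {AB}: card=40; try (A,hash)→880, (A,nl_idx)→1440, (B,merge)→2120, (A,merge)→2280, (B,hash)→3280, (B,nl)→8040 …(+1); best=880 via (A,hash)
  {ABC}: card=32; try (C,merge)→1800, (C,hash)→2040, (A,hash)→2160, (A,nl_idx)→2512, (A,merge)→3240, (C,nl)→4080 …(+1); best=1800 via (C,merge)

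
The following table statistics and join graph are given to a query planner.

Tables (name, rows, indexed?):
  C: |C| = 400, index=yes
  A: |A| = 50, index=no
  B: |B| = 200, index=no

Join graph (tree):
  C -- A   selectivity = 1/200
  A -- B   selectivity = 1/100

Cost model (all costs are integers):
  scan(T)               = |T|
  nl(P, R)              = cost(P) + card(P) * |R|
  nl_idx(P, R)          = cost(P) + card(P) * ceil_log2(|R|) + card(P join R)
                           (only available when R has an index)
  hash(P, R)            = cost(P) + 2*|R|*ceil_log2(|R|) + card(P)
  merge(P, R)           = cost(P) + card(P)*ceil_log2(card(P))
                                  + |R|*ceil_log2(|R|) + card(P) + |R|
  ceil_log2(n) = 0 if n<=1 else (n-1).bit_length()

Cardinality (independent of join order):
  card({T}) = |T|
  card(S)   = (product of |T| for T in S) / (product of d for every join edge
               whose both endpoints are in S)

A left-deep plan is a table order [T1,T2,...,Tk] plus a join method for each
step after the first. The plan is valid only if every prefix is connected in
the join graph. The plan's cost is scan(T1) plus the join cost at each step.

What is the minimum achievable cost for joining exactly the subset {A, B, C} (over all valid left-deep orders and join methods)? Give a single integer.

2100

Selinger DP over subsets of {A,B,C}:
  {C}: scan cost=400, card=400
  {A}: scan cost=50, card=50
  {B}: scan cost=200, card=200
  {AC}: card=100; try (C,nl_idx)→600, (A,hash)→1400, (C,merge)→4400, (A,merge)→4750, (C,hash)→7300, (C,nl)→20050 …(+1); best=600 via (C,nl_idx)
  {AB}: card=100; try (A,hash)→1000, (B,merge)→2200, (A,merge)→2350, (B,hash)→3300, (B,nl)→10050, (A,nl)→10200; best=1000 via (A,hash)
  {ABC}: card=200; try (C,nl_idx)→2100, (B,merge)→3200, (B,hash)→3900, (C,merge)→5800, (C,hash)→8300, (B,nl)→20600 …(+1); best=2100 via (C,nl_idx)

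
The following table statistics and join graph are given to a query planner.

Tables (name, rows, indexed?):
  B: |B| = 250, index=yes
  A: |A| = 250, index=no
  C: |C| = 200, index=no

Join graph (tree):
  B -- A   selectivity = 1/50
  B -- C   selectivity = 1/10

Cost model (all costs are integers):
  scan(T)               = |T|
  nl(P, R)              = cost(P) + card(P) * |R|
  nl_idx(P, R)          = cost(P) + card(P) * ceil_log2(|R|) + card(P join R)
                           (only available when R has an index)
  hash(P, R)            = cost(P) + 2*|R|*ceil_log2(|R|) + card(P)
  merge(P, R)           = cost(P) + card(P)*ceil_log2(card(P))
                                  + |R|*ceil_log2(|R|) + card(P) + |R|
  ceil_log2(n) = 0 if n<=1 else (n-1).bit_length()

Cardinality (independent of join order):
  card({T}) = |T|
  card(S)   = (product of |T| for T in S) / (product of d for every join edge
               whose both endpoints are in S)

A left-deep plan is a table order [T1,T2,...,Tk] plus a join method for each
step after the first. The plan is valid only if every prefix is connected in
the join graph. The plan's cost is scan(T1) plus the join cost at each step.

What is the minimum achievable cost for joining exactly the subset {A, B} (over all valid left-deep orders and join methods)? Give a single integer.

Selinger DP over subsets of {A,B}:
  {B}: scan cost=250, card=250
  {A}: scan cost=250, card=250
  {AB}: card=1250; try (B,nl_idx)→3500, (B,hash)→4500, (A,hash)→4500, (B,merge)→4750, (A,merge)→4750, (B,nl)→62750 …(+1); best=3500 via (B,nl_idx)

3500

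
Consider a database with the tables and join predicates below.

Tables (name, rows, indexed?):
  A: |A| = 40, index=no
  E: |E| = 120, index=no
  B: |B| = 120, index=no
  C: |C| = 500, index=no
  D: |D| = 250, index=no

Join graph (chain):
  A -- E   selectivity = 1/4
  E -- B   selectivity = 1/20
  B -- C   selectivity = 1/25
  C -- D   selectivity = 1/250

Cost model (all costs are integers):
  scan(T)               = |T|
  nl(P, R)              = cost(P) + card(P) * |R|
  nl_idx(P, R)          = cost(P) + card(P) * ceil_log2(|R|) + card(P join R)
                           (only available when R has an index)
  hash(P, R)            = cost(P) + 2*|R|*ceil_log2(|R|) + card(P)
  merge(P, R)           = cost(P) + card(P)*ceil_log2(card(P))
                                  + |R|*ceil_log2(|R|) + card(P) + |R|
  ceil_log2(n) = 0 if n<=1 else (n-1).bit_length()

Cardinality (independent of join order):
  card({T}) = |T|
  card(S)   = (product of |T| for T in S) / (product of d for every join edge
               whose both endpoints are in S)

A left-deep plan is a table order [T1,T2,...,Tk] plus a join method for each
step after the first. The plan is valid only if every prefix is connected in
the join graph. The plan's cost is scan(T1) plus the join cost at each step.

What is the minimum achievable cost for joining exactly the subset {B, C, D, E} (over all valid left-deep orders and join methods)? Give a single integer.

Selinger DP over subsets of {B,C,D,E}:
  {E}: scan cost=120, card=120
  {B}: scan cost=120, card=120
  {C}: scan cost=500, card=500
  {D}: scan cost=250, card=250
  {BE}: card=720; try (E,hash)→1920, (B,hash)→1920, (E,merge)→2040, (B,merge)→2040, (E,nl)→14520, (B,nl)→14520; best=1920 via (E,hash)
  {BC}: card=2400; try (B,hash)→2680, (C,merge)→6080, (B,merge)→6460, (C,hash)→9240, (C,nl)→60120, (B,nl)→60500; best=2680 via (B,hash)
  {CD}: card=500; try (D,hash)→5000, (C,merge)→7500, (D,merge)→7750, (C,hash)→9500, (C,nl)→125250, (D,nl)→125500; best=5000 via (D,hash)
  {BCE}: card=14400; try (E,hash)→6760, (C,hash)→11640, (C,merge)→14840, (E,merge)→34840, (E,nl)→290680, (C,nl)→361920; best=6760 via (E,hash)
  {BCD}: card=2400; try (B,hash)→7180, (D,hash)→9080, (B,merge)→10960, (D,merge)→36130, (B,nl)→65000, (D,nl)→602680; best=7180 via (B,hash)
  {BCDE}: card=14400; try (E,hash)→11260, (D,hash)→25160, (E,merge)→39340, (D,merge)→225010, (E,nl)→295180, (D,nl)→3606760; best=11260 via (E,hash)

11260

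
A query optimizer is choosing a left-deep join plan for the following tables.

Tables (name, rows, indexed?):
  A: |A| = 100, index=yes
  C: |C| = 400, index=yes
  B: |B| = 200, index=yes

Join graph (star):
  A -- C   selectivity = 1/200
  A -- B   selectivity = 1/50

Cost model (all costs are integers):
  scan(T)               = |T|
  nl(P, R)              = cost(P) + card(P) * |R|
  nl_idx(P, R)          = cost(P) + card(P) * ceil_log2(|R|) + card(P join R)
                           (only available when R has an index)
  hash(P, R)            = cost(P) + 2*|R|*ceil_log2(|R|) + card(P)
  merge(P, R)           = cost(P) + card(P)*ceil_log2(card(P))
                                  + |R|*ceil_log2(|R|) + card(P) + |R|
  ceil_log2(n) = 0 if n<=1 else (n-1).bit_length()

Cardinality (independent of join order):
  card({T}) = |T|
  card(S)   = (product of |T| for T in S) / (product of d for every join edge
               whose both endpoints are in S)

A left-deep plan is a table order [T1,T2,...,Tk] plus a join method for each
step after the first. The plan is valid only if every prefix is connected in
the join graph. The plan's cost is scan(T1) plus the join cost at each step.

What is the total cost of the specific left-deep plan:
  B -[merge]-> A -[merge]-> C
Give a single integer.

10800

step 1: scan B: cost=200, card=200
step 2: join A via merge
    card(P join A) = 200*100/(50) = 400
    cost = 200 + 200*8 + 100*7 + 200 + 100 = 2800
step 3: join C via merge
    card(P join C) = 400*400/(200) = 800
    cost = 2800 + 400*9 + 400*9 + 400 + 400 = 10800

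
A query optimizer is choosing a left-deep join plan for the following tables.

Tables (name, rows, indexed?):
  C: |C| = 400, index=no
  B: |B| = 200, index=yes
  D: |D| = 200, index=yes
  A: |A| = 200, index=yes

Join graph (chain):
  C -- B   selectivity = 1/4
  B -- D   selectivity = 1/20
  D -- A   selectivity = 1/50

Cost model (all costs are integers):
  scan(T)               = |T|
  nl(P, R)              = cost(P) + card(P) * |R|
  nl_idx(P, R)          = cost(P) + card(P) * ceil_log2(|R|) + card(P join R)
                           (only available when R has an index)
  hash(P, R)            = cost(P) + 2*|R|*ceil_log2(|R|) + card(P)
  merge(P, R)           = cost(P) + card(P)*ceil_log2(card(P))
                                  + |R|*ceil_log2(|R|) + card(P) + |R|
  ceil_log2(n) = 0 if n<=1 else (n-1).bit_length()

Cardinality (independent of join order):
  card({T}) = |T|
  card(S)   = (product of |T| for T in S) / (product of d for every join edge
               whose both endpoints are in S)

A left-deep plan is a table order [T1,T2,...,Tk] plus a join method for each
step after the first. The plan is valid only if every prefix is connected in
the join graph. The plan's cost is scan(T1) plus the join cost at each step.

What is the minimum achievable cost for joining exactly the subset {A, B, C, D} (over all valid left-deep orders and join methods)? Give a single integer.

21800

Selinger DP over subsets of {A,B,C,D}:
  {C}: scan cost=400, card=400
  {B}: scan cost=200, card=200
  {D}: scan cost=200, card=200
  {A}: scan cost=200, card=200
  {BC}: card=20000; try (B,hash)→4000, (C,merge)→6000, (B,merge)→6200, (C,hash)→7600, (B,nl_idx)→23600, (C,nl)→80200 …(+1); best=4000 via (B,hash)
  {BD}: card=2000; try (D,hash)→3600, (B,hash)→3600, (D,merge)→3800, (D,nl_idx)→3800, (B,merge)→3800, (B,nl_idx)→3800 …(+2); best=3600 via (D,hash)
  {AD}: card=800; try (D,nl_idx)→2600, (A,nl_idx)→2600, (D,hash)→3600, (A,hash)→3600, (D,merge)→3800, (A,merge)→3800 …(+2); best=2600 via (D,nl_idx)
  {BCD}: card=200000; try (C,hash)→12800, (D,hash)→27200, (C,merge)→31600, (D,merge)→325800, (D,nl_idx)→364000, (C,nl)→803600 …(+1); best=12800 via (C,hash)
  {ABD}: card=8000; try (B,hash)→6600, (A,hash)→8800, (B,merge)→13200, (B,nl_idx)→17000, (A,nl_idx)→27600, (A,merge)→29400 …(+2); best=6600 via (B,hash)
  {ABCD}: card=800000; try (C,hash)→21800, (C,merge)→122600, (A,hash)→216000, (A,nl_idx)→2412800, (C,nl)→3206600, (A,merge)→3814600 …(+1); best=21800 via (C,hash)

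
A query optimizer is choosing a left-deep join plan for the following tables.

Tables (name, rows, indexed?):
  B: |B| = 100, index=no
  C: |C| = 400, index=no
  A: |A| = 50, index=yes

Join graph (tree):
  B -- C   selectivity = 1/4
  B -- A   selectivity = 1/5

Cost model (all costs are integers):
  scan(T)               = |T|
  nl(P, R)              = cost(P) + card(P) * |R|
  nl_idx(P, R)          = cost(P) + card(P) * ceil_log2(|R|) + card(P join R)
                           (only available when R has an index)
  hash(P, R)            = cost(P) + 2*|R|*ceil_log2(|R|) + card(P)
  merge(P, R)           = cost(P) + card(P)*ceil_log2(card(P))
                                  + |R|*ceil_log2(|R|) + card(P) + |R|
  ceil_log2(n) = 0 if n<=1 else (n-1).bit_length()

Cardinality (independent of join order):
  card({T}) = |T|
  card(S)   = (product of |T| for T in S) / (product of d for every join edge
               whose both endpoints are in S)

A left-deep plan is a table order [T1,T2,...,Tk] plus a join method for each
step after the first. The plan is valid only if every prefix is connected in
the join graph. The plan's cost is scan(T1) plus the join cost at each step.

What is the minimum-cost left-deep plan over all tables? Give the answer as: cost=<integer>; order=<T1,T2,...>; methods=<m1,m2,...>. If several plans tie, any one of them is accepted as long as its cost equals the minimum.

Selinger DP (subsets sized 1..n):
  {B}: scan cost=100, card=100
  {C}: scan cost=400, card=400
  {A}: scan cost=50, card=50
  {BC}: card=10000; try (B,hash)→2200, (C,merge)→4900, (B,merge)→5200, (C,hash)→7400, (C,nl)→40100, (B,nl)→40400; best=2200 via (B,hash)
  {AB}: card=1000; try (A,hash)→800, (B,merge)→1200, (A,merge)→1250, (B,hash)→1500, (A,nl_idx)→1700, (B,nl)→5050 …(+1); best=800 via (A,hash)
  {ABC}: card=100000; try (C,hash)→9000, (A,hash)→12800, (C,merge)→15800, (A,merge)→152550, (A,nl_idx)→162200, (C,nl)→400800 …(+1); best=9000 via (C,hash)

cost=9000; order=B,A,C; methods=hash,hash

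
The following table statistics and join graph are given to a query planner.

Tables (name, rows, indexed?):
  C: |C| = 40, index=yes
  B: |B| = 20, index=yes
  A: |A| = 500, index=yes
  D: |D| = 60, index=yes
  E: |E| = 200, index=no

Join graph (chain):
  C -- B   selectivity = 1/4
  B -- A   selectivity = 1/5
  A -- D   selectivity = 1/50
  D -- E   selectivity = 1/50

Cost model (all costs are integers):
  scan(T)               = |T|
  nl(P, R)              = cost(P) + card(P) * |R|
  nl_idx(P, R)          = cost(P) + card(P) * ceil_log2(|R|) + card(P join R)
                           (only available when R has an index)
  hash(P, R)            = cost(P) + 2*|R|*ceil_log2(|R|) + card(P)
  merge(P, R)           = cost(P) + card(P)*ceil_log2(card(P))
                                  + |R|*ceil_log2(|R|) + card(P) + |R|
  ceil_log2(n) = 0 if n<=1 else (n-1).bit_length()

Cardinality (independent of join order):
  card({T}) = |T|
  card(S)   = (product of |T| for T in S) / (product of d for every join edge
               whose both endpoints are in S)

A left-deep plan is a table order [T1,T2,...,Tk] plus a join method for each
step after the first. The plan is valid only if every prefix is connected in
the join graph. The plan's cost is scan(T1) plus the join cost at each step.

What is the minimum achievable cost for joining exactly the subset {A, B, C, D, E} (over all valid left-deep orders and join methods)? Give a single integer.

Selinger DP over subsets of {A,B,C,D,E}:
  {C}: scan cost=40, card=40
  {B}: scan cost=20, card=20
  {A}: scan cost=500, card=500
  {D}: scan cost=60, card=60
  {E}: scan cost=200, card=200
  {BC}: card=200; try (B,hash)→280, (C,nl_idx)→340, (C,merge)→420, (B,merge)→440, (B,nl_idx)→440, (C,hash)→520 …(+2); best=280 via (B,hash)
  {AB}: card=2000; try (B,hash)→1200, (A,nl_idx)→2200, (B,nl_idx)→5000, (A,merge)→5140, (B,merge)→5620, (A,hash)→9040 …(+2); best=1200 via (B,hash)
  {AD}: card=600; try (A,nl_idx)→1200, (D,hash)→1720, (D,nl_idx)→4100, (A,merge)→5480, (D,merge)→5920, (A,hash)→9120 …(+2); best=1200 via (A,nl_idx)
  {DE}: card=240; try (D,hash)→1120, (D,nl_idx)→1640, (E,merge)→2280, (D,merge)→2420, (E,hash)→3320, (E,nl)→12060 …(+1); best=1120 via (D,hash)
  {ABC}: card=20000; try (C,hash)→3680, (A,merge)→7080, (A,hash)→9480, (A,nl_idx)→22080, (C,merge)→25480, (C,nl_idx)→33200 …(+2); best=3680 via (C,hash)
  {ABD}: card=2400; try (B,hash)→2000, (D,hash)→3920, (B,nl_idx)→6600, (B,merge)→7920, (B,nl)→13200, (D,nl_idx)→15600 …(+2); best=2000 via (B,hash)
  {ADE}: card=2400; try (E,hash)→5000, (A,nl_idx)→5680, (A,merge)→8280, (E,merge)→9600, (A,hash)→10360, (A,nl)→121120 …(+1); best=5000 via (E,hash)
  {ABCD}: card=24000; try (C,hash)→4880, (D,hash)→24400, (C,merge)→33480, (C,nl_idx)→40400, (C,nl)→98000, (D,nl_idx)→147680 …(+2); best=4880 via (C,hash)
  {ABDE}: card=9600; try (E,hash)→7600, (B,hash)→7600, (B,nl_idx)→26600, (E,merge)→35000, (B,merge)→36320, (B,nl)→53000 …(+1); best=7600 via (E,hash)
  {ABCDE}: card=96000; try (C,hash)→17680, (E,hash)→32080, (C,merge)→151880, (C,nl_idx)→161200, (E,merge)→390680, (C,nl)→391600 …(+1); best=17680 via (C,hash)

17680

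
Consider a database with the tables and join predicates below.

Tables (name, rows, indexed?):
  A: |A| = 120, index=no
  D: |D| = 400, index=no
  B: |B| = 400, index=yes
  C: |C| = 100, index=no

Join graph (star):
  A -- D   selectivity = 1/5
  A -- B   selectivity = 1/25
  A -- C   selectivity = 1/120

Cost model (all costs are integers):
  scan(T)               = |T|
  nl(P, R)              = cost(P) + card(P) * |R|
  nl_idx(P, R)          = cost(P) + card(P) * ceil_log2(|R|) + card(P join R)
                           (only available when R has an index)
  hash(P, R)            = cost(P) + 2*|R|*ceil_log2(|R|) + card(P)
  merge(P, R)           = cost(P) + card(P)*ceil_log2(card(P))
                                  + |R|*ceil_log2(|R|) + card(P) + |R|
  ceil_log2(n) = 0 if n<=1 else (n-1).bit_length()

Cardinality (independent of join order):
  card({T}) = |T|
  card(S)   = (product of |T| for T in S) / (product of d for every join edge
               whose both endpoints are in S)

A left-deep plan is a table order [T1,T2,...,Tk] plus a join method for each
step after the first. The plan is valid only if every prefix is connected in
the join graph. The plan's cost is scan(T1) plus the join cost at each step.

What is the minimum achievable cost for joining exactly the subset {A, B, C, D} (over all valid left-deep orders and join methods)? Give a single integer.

Selinger DP over subsets of {A,B,C,D}:
  {A}: scan cost=120, card=120
  {D}: scan cost=400, card=400
  {B}: scan cost=400, card=400
  {C}: scan cost=100, card=100
  {AD}: card=9600; try (A,hash)→2480, (D,merge)→5080, (A,merge)→5360, (D,hash)→7440, (D,nl)→48120, (A,nl)→48400; best=2480 via (A,hash)
  {AB}: card=1920; try (A,hash)→2480, (B,nl_idx)→3120, (B,merge)→5080, (A,merge)→5360, (B,hash)→7440, (B,nl)→48120 …(+1); best=2480 via (A,hash)
  {AC}: card=100; try (C,hash)→1640, (A,merge)→1860, (C,merge)→1880, (A,hash)→1880, (A,nl)→12100, (C,nl)→12120; best=1640 via (C,hash)
  {ABD}: card=153600; try (D,hash)→11600, (B,hash)→19280, (D,merge)→29520, (B,merge)→150480, (B,nl_idx)→242480, (D,nl)→770480 …(+1); best=11600 via (D,hash)
  {ACD}: card=8000; try (D,merge)→6440, (D,hash)→8940, (C,hash)→13480, (D,nl)→41640, (C,merge)→147280, (C,nl)→962480; best=6440 via (D,merge)
  {ABC}: card=1600; try (B,nl_idx)→4140, (C,hash)→5800, (B,merge)→6440, (B,hash)→8940, (C,merge)→26320, (B,nl)→41640 …(+1); best=4140 via (B,nl_idx)
  {ABCD}: card=128000; try (D,hash)→12940, (B,hash)→21640, (D,merge)→27340, (B,merge)→122440, (C,hash)→166600, (B,nl_idx)→206440 …(+4); best=12940 via (D,hash)

12940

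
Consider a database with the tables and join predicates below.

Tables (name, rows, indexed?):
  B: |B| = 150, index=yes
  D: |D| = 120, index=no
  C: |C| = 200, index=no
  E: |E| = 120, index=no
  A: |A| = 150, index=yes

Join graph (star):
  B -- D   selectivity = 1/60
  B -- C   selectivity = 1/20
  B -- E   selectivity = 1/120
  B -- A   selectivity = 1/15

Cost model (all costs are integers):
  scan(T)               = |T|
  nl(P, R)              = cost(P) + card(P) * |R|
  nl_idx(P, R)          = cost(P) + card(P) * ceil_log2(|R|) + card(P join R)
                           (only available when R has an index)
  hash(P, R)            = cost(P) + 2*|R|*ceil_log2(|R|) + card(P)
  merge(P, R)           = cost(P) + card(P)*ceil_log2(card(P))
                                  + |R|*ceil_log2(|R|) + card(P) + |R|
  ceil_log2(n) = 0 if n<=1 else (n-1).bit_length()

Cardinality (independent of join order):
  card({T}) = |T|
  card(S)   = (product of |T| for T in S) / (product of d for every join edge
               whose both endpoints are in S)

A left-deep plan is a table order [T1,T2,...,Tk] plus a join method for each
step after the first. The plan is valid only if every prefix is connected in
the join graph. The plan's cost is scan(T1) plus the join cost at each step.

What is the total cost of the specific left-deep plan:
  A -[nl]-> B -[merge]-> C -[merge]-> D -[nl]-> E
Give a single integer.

3868410

step 1: scan A: cost=150, card=150
step 2: join B via nl
    card(P join B) = 150*150/(15) = 1500
    cost = 150 + 150*150 = 22650
step 3: join C via merge
    card(P join C) = 1500*200/(20) = 15000
    cost = 22650 + 1500*11 + 200*8 + 1500 + 200 = 42450
step 4: join D via merge
    card(P join D) = 15000*120/(60) = 30000
    cost = 42450 + 15000*14 + 120*7 + 15000 + 120 = 268410
step 5: join E via nl
    card(P join E) = 30000*120/(120) = 30000
    cost = 268410 + 30000*120 = 3868410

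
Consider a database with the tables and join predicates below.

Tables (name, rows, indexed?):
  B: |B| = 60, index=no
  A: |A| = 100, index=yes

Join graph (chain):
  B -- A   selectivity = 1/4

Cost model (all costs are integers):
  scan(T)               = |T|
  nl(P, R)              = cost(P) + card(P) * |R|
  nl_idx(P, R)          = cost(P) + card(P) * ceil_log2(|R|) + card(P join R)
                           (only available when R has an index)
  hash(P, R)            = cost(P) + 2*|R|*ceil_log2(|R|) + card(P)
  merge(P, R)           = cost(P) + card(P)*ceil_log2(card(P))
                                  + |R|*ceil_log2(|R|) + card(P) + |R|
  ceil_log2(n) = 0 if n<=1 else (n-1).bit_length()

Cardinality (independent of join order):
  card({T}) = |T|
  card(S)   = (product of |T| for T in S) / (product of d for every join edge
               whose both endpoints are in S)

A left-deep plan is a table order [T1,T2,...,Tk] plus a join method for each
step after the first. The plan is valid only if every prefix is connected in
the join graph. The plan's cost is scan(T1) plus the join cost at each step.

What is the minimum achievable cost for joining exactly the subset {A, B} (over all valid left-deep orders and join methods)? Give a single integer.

Selinger DP over subsets of {A,B}:
  {B}: scan cost=60, card=60
  {A}: scan cost=100, card=100
  {AB}: card=1500; try (B,hash)→920, (A,merge)→1280, (B,merge)→1320, (A,hash)→1520, (A,nl_idx)→1980, (A,nl)→6060 …(+1); best=920 via (B,hash)

920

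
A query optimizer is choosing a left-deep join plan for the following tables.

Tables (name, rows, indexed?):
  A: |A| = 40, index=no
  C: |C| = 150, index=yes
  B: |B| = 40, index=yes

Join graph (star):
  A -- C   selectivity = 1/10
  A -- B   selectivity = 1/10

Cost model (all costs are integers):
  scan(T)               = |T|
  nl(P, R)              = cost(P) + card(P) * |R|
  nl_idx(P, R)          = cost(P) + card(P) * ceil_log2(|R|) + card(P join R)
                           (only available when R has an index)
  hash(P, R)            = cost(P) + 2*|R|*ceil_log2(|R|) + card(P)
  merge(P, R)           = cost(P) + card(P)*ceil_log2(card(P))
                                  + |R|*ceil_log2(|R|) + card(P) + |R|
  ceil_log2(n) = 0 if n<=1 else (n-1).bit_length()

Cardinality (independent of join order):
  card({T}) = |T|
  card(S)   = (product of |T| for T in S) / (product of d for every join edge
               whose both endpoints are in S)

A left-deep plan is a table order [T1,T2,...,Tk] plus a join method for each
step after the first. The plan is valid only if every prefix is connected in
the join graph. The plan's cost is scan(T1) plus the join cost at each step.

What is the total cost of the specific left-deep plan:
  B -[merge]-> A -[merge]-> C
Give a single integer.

step 1: scan B: cost=40, card=40
step 2: join A via merge
    card(P join A) = 40*40/(10) = 160
    cost = 40 + 40*6 + 40*6 + 40 + 40 = 600
step 3: join C via merge
    card(P join C) = 160*150/(10) = 2400
    cost = 600 + 160*8 + 150*8 + 160 + 150 = 3390

3390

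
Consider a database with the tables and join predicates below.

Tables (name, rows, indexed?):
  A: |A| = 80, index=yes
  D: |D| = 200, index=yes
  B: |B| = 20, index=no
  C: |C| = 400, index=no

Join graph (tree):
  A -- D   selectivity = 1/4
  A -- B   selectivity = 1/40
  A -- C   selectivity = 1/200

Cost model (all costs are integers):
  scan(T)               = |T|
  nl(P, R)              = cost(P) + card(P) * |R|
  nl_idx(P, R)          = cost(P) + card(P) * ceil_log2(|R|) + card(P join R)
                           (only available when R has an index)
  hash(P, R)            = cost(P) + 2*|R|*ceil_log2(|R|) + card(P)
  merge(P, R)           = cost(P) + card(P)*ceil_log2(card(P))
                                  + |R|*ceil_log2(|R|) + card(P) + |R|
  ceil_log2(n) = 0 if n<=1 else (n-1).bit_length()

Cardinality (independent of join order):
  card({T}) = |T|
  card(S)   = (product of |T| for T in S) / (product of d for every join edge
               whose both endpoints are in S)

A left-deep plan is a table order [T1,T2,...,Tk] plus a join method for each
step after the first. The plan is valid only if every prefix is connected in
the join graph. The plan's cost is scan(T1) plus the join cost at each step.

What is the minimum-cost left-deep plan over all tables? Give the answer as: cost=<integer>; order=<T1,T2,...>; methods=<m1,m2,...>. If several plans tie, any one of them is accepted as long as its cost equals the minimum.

Selinger DP (subsets sized 1..n):
  {A}: scan cost=80, card=80
  {D}: scan cost=200, card=200
  {B}: scan cost=20, card=20
  {C}: scan cost=400, card=400
  {AD}: card=4000; try (A,hash)→1520, (D,merge)→2520, (A,merge)→2640, (D,hash)→3360, (D,nl_idx)→4720, (A,nl_idx)→5600 …(+2); best=1520 via (A,hash)
  {AB}: card=40; try (A,nl_idx)→200, (B,hash)→360, (A,merge)→780, (B,merge)→840, (A,hash)→1160, (A,nl)→1620 …(+1); best=200 via (A,nl_idx)
  {AC}: card=160; try (A,hash)→1920, (A,nl_idx)→3360, (C,merge)→4720, (A,merge)→5040, (C,hash)→7360, (C,nl)→32080 …(+1); best=1920 via (A,hash)
  {ABD}: card=2000; try (D,merge)→2280, (D,nl_idx)→2520, (D,hash)→3440, (B,hash)→5720, (D,nl)→8200, (B,merge)→53640 …(+1); best=2280 via (D,merge)
  {ACD}: card=8000; try (D,merge)→5160, (D,hash)→5280, (D,nl_idx)→11200, (C,hash)→12720, (D,nl)→33920, (C,merge)→57520 …(+1); best=5160 via (D,merge)
  {ABC}: card=80; try (B,hash)→2280, (B,merge)→3480, (C,merge)→4480, (B,nl)→5120, (C,hash)→7440, (C,nl)→16200; best=2280 via (B,hash)
  {ABCD}: card=4000; try (D,merge)→4720, (D,hash)→5560, (D,nl_idx)→6920, (C,hash)→11480, (B,hash)→13360, (D,nl)→18280 …(+4); best=4720 via (D,merge)

cost=4720; order=C,A,B,D; methods=hash,hash,merge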